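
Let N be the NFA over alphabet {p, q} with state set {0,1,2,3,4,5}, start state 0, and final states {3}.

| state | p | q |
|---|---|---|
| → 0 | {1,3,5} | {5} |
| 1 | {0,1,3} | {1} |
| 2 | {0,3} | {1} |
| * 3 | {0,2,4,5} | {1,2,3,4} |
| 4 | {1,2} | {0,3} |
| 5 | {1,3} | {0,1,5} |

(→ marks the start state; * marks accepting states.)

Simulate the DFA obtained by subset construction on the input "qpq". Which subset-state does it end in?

{1,2,3,4}

Start: {0}.
δ(0,q) = {5}.
Union: {5}.
After q: {5}.
δ(5,p) = {1,3}.
Union: {1,3}.
After p: {1,3}.
δ(1,q) = {1}; δ(3,q) = {1,2,3,4}.
Union: {1,2,3,4}.
After q: {1,2,3,4}.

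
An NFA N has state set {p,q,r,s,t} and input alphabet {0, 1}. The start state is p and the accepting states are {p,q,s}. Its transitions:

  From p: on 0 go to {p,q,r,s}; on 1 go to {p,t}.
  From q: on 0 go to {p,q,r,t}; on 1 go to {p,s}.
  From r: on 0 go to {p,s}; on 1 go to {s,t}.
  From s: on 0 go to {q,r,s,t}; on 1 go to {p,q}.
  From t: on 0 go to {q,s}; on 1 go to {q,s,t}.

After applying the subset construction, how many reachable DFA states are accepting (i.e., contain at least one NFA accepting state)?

Start state of the DFA: {p}.
{p} --0--> {p,q,r,s}  [new]
{p} --1--> {p,t}  [new]
{p,q,r,s} --0--> {p,q,r,s,t}  [new]
{p,q,r,s} --1--> {p,q,s,t}  [new]
{p,t} --0--> {p,q,r,s}  [seen]
{p,t} --1--> {p,q,s,t}  [seen]
{p,q,r,s,t} --0--> {p,q,r,s,t}  [seen]
{p,q,r,s,t} --1--> {p,q,s,t}  [seen]
{p,q,s,t} --0--> {p,q,r,s,t}  [seen]
{p,q,s,t} --1--> {p,q,s,t}  [seen]
Reachable DFA states: {p}, {p,q,r,s}, {p,t}, {p,q,r,s,t}, {p,q,s,t}.
Accepting DFA states (contain an NFA accepting state): {p}, {p,q,r,s}, {p,t}, {p,q,r,s,t}, {p,q,s,t}.

5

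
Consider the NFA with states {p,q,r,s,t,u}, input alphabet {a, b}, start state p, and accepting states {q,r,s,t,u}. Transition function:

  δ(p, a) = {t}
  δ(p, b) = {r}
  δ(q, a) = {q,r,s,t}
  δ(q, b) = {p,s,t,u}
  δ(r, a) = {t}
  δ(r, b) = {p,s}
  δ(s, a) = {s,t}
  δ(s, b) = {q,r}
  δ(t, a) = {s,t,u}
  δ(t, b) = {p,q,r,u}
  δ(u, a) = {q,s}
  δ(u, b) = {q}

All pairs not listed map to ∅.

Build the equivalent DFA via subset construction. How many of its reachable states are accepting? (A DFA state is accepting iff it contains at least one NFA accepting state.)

12

Start state of the DFA: {p}.
{p} --a--> {t}  [new]
{p} --b--> {r}  [new]
{t} --a--> {s,t,u}  [new]
{t} --b--> {p,q,r,u}  [new]
{r} --a--> {t}  [seen]
{r} --b--> {p,s}  [new]
{s,t,u} --a--> {q,s,t,u}  [new]
{s,t,u} --b--> {p,q,r,u}  [seen]
{p,q,r,u} --a--> {q,r,s,t}  [new]
{p,q,r,u} --b--> {p,q,r,s,t,u}  [new]
{p,s} --a--> {s,t}  [new]
{p,s} --b--> {q,r}  [new]
{q,s,t,u} --a--> {q,r,s,t,u}  [new]
{q,s,t,u} --b--> {p,q,r,s,t,u}  [seen]
{q,r,s,t} --a--> {q,r,s,t,u}  [seen]
{q,r,s,t} --b--> {p,q,r,s,t,u}  [seen]
{p,q,r,s,t,u} --a--> {q,r,s,t,u}  [seen]
{p,q,r,s,t,u} --b--> {p,q,r,s,t,u}  [seen]
{s,t} --a--> {s,t,u}  [seen]
{s,t} --b--> {p,q,r,u}  [seen]
{q,r} --a--> {q,r,s,t}  [seen]
{q,r} --b--> {p,s,t,u}  [new]
{q,r,s,t,u} --a--> {q,r,s,t,u}  [seen]
{q,r,s,t,u} --b--> {p,q,r,s,t,u}  [seen]
{p,s,t,u} --a--> {q,s,t,u}  [seen]
{p,s,t,u} --b--> {p,q,r,u}  [seen]
Reachable DFA states: {p}, {t}, {r}, {s,t,u}, {p,q,r,u}, {p,s}, {q,s,t,u}, {q,r,s,t}, {p,q,r,s,t,u}, {s,t}, {q,r}, {q,r,s,t,u}, {p,s,t,u}.
Accepting DFA states (contain an NFA accepting state): {t}, {r}, {s,t,u}, {p,q,r,u}, {p,s}, {q,s,t,u}, {q,r,s,t}, {p,q,r,s,t,u}, {s,t}, {q,r}, {q,r,s,t,u}, {p,s,t,u}.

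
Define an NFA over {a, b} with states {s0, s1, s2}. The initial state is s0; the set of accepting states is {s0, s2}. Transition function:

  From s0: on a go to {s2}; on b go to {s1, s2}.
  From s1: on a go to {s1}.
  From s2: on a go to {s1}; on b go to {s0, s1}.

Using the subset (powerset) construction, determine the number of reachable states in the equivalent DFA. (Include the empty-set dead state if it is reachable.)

6

Start state of the DFA: {s0}.
{s0} --a--> {s2}  [new]
{s0} --b--> {s1, s2}  [new]
{s2} --a--> {s1}  [new]
{s2} --b--> {s0, s1}  [new]
{s1, s2} --a--> {s1}  [seen]
{s1, s2} --b--> {s0, s1}  [seen]
{s1} --a--> {s1}  [seen]
{s1} --b--> ∅  [new]
{s0, s1} --a--> {s1, s2}  [seen]
{s0, s1} --b--> {s1, s2}  [seen]
∅ --a--> ∅  [seen]
∅ --b--> ∅  [seen]
Reachable DFA states: {s0}, {s2}, {s1, s2}, {s1}, {s0, s1}, ∅.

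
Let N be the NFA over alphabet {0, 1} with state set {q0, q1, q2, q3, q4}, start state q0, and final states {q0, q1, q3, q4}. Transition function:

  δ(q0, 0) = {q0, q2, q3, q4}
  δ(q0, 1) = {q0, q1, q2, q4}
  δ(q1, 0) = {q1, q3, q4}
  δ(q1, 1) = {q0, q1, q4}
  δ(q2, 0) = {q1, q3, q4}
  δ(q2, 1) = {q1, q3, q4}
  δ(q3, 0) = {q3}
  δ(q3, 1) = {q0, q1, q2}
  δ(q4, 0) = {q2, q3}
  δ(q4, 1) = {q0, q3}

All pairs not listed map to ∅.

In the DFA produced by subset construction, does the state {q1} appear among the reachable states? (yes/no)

no

Start state of the DFA: {q0}.
{q0} --0--> {q0, q2, q3, q4}  [new]
{q0} --1--> {q0, q1, q2, q4}  [new]
{q0, q2, q3, q4} --0--> {q0, q1, q2, q3, q4}  [new]
{q0, q2, q3, q4} --1--> {q0, q1, q2, q3, q4}  [seen]
{q0, q1, q2, q4} --0--> {q0, q1, q2, q3, q4}  [seen]
{q0, q1, q2, q4} --1--> {q0, q1, q2, q3, q4}  [seen]
{q0, q1, q2, q3, q4} --0--> {q0, q1, q2, q3, q4}  [seen]
{q0, q1, q2, q3, q4} --1--> {q0, q1, q2, q3, q4}  [seen]
Reachable DFA states: {q0}, {q0, q2, q3, q4}, {q0, q1, q2, q4}, {q0, q1, q2, q3, q4}.
{q1} is not among them.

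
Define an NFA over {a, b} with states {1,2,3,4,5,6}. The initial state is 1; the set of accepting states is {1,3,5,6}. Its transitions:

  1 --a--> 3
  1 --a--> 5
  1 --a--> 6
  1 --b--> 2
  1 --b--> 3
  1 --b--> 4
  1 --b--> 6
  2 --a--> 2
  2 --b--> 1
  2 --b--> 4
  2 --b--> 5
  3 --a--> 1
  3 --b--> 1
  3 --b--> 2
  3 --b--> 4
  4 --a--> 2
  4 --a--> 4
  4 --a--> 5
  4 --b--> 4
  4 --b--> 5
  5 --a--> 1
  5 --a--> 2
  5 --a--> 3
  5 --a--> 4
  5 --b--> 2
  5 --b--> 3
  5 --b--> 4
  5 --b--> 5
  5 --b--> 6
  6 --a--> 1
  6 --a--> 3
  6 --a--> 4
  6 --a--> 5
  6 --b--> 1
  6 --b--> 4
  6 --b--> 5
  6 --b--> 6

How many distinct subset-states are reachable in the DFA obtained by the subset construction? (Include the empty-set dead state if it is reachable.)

6

Start state of the DFA: {1}.
{1} --a--> {3,5,6}  [new]
{1} --b--> {2,3,4,6}  [new]
{3,5,6} --a--> {1,2,3,4,5}  [new]
{3,5,6} --b--> {1,2,3,4,5,6}  [new]
{2,3,4,6} --a--> {1,2,3,4,5}  [seen]
{2,3,4,6} --b--> {1,2,4,5,6}  [new]
{1,2,3,4,5} --a--> {1,2,3,4,5,6}  [seen]
{1,2,3,4,5} --b--> {1,2,3,4,5,6}  [seen]
{1,2,3,4,5,6} --a--> {1,2,3,4,5,6}  [seen]
{1,2,3,4,5,6} --b--> {1,2,3,4,5,6}  [seen]
{1,2,4,5,6} --a--> {1,2,3,4,5,6}  [seen]
{1,2,4,5,6} --b--> {1,2,3,4,5,6}  [seen]
Reachable DFA states: {1}, {3,5,6}, {2,3,4,6}, {1,2,3,4,5}, {1,2,3,4,5,6}, {1,2,4,5,6}.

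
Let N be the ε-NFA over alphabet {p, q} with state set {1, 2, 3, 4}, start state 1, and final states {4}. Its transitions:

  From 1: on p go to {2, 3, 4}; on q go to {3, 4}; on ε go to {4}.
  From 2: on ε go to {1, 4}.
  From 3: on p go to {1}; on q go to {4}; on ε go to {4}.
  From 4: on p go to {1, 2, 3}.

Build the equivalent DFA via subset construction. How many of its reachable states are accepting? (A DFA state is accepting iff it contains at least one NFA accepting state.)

Start state of the DFA: {1, 4} (ε-closure of the NFA start).
{1, 4} --p--> {1, 2, 3, 4}  [new]
{1, 4} --q--> {3, 4}  [new]
{1, 2, 3, 4} --p--> {1, 2, 3, 4}  [seen]
{1, 2, 3, 4} --q--> {3, 4}  [seen]
{3, 4} --p--> {1, 2, 3, 4}  [seen]
{3, 4} --q--> {4}  [new]
{4} --p--> {1, 2, 3, 4}  [seen]
{4} --q--> ∅  [new]
∅ --p--> ∅  [seen]
∅ --q--> ∅  [seen]
Reachable DFA states: {1, 4}, {1, 2, 3, 4}, {3, 4}, {4}, ∅.
Accepting DFA states (contain an NFA accepting state): {1, 4}, {1, 2, 3, 4}, {3, 4}, {4}.

4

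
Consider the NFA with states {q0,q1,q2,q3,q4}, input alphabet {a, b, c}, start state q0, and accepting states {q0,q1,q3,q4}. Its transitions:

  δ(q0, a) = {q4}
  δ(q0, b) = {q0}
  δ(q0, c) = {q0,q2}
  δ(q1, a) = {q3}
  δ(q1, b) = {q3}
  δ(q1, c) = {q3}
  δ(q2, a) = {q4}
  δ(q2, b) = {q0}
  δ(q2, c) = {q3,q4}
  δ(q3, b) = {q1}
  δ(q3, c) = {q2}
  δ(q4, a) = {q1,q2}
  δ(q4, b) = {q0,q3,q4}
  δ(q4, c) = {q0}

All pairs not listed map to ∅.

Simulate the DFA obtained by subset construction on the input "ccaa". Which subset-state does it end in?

{q1,q2,q3,q4}

Start: {q0}.
δ(q0,c) = {q0,q2}.
Union: {q0,q2}.
After c: {q0,q2}.
δ(q0,c) = {q0,q2}; δ(q2,c) = {q3,q4}.
Union: {q0,q2,q3,q4}.
After c: {q0,q2,q3,q4}.
δ(q0,a) = {q4}; δ(q2,a) = {q4}; δ(q3,a) = ∅; δ(q4,a) = {q1,q2}.
Union: {q1,q2,q4}.
After a: {q1,q2,q4}.
δ(q1,a) = {q3}; δ(q2,a) = {q4}; δ(q4,a) = {q1,q2}.
Union: {q1,q2,q3,q4}.
After a: {q1,q2,q3,q4}.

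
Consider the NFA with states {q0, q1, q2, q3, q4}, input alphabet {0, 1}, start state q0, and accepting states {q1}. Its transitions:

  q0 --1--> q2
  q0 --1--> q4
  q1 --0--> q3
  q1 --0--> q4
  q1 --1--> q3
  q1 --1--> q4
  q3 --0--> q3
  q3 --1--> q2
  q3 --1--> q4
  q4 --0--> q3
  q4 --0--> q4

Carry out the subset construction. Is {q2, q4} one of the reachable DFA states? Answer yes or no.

yes

Start state of the DFA: {q0}.
{q0} --0--> ∅  [new]
{q0} --1--> {q2, q4}  [new]
∅ --0--> ∅  [seen]
∅ --1--> ∅  [seen]
{q2, q4} --0--> {q3, q4}  [new]
{q2, q4} --1--> ∅  [seen]
{q3, q4} --0--> {q3, q4}  [seen]
{q3, q4} --1--> {q2, q4}  [seen]
Reachable DFA states: {q0}, ∅, {q2, q4}, {q3, q4}.
{q2, q4} is among them.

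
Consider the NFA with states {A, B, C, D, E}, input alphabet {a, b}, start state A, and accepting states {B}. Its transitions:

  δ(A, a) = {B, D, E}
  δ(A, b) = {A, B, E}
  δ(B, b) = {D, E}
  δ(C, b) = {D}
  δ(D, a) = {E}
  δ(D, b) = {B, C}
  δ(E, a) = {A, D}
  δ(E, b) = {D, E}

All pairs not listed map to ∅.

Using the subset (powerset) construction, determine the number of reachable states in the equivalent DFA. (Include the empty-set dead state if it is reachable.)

Start state of the DFA: {A}.
{A} --a--> {B, D, E}  [new]
{A} --b--> {A, B, E}  [new]
{B, D, E} --a--> {A, D, E}  [new]
{B, D, E} --b--> {B, C, D, E}  [new]
{A, B, E} --a--> {A, B, D, E}  [new]
{A, B, E} --b--> {A, B, D, E}  [seen]
{A, D, E} --a--> {A, B, D, E}  [seen]
{A, D, E} --b--> {A, B, C, D, E}  [new]
{B, C, D, E} --a--> {A, D, E}  [seen]
{B, C, D, E} --b--> {B, C, D, E}  [seen]
{A, B, D, E} --a--> {A, B, D, E}  [seen]
{A, B, D, E} --b--> {A, B, C, D, E}  [seen]
{A, B, C, D, E} --a--> {A, B, D, E}  [seen]
{A, B, C, D, E} --b--> {A, B, C, D, E}  [seen]
Reachable DFA states: {A}, {B, D, E}, {A, B, E}, {A, D, E}, {B, C, D, E}, {A, B, D, E}, {A, B, C, D, E}.

7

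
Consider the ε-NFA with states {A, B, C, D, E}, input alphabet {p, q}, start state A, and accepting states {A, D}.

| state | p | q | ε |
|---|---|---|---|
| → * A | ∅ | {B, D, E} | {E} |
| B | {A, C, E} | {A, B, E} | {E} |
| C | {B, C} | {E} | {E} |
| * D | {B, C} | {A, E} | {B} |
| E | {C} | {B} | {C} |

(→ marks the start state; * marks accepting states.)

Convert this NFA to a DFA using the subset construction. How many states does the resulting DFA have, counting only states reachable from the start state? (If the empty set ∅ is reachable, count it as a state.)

Start state of the DFA: {A, C, E} (ε-closure of the NFA start).
{A, C, E} --p--> {B, C, E}  [new]
{A, C, E} --q--> {B, C, D, E}  [new]
{B, C, E} --p--> {A, B, C, E}  [new]
{B, C, E} --q--> {A, B, C, E}  [seen]
{B, C, D, E} --p--> {A, B, C, E}  [seen]
{B, C, D, E} --q--> {A, B, C, E}  [seen]
{A, B, C, E} --p--> {A, B, C, E}  [seen]
{A, B, C, E} --q--> {A, B, C, D, E}  [new]
{A, B, C, D, E} --p--> {A, B, C, E}  [seen]
{A, B, C, D, E} --q--> {A, B, C, D, E}  [seen]
Reachable DFA states: {A, C, E}, {B, C, E}, {B, C, D, E}, {A, B, C, E}, {A, B, C, D, E}.

5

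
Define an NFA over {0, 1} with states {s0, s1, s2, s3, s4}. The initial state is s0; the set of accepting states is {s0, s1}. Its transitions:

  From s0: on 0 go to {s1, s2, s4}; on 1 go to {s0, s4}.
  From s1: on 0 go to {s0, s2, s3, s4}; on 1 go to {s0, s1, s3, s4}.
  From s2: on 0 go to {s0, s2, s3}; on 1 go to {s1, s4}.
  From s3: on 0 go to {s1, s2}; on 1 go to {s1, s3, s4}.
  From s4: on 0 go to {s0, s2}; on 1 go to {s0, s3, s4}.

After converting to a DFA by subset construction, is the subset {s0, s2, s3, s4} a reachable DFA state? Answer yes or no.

Start state of the DFA: {s0}.
{s0} --0--> {s1, s2, s4}  [new]
{s0} --1--> {s0, s4}  [new]
{s1, s2, s4} --0--> {s0, s2, s3, s4}  [new]
{s1, s2, s4} --1--> {s0, s1, s3, s4}  [new]
{s0, s4} --0--> {s0, s1, s2, s4}  [new]
{s0, s4} --1--> {s0, s3, s4}  [new]
{s0, s2, s3, s4} --0--> {s0, s1, s2, s3, s4}  [new]
{s0, s2, s3, s4} --1--> {s0, s1, s3, s4}  [seen]
{s0, s1, s3, s4} --0--> {s0, s1, s2, s3, s4}  [seen]
{s0, s1, s3, s4} --1--> {s0, s1, s3, s4}  [seen]
{s0, s1, s2, s4} --0--> {s0, s1, s2, s3, s4}  [seen]
{s0, s1, s2, s4} --1--> {s0, s1, s3, s4}  [seen]
{s0, s3, s4} --0--> {s0, s1, s2, s4}  [seen]
{s0, s3, s4} --1--> {s0, s1, s3, s4}  [seen]
{s0, s1, s2, s3, s4} --0--> {s0, s1, s2, s3, s4}  [seen]
{s0, s1, s2, s3, s4} --1--> {s0, s1, s3, s4}  [seen]
Reachable DFA states: {s0}, {s1, s2, s4}, {s0, s4}, {s0, s2, s3, s4}, {s0, s1, s3, s4}, {s0, s1, s2, s4}, {s0, s3, s4}, {s0, s1, s2, s3, s4}.
{s0, s2, s3, s4} is among them.

yes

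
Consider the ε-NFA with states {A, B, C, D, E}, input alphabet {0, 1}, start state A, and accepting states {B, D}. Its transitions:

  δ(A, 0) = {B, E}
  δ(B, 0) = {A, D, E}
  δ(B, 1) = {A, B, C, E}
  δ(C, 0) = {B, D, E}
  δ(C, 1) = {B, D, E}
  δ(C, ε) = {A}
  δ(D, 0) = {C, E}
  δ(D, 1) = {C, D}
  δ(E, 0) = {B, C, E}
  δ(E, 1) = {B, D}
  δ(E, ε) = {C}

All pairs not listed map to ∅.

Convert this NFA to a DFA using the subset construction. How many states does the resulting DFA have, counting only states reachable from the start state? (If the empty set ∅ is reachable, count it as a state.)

4

Start state of the DFA: {A} (ε-closure of the NFA start).
{A} --0--> {A, B, C, E}  [new]
{A} --1--> ∅  [new]
{A, B, C, E} --0--> {A, B, C, D, E}  [new]
{A, B, C, E} --1--> {A, B, C, D, E}  [seen]
∅ --0--> ∅  [seen]
∅ --1--> ∅  [seen]
{A, B, C, D, E} --0--> {A, B, C, D, E}  [seen]
{A, B, C, D, E} --1--> {A, B, C, D, E}  [seen]
Reachable DFA states: {A}, {A, B, C, E}, ∅, {A, B, C, D, E}.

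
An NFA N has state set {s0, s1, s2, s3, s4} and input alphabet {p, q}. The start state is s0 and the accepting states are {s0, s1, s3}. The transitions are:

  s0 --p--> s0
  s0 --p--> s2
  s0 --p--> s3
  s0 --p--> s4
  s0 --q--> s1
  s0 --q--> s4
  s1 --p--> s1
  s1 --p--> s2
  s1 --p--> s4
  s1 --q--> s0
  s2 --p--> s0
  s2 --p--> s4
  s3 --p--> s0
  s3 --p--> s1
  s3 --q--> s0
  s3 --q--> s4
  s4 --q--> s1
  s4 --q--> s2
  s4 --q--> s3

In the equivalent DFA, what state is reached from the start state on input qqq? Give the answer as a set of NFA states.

{s0, s1, s4}

Start: {s0}.
δ(s0,q) = {s1, s4}.
Union: {s1, s4}.
After q: {s1, s4}.
δ(s1,q) = {s0}; δ(s4,q) = {s1, s2, s3}.
Union: {s0, s1, s2, s3}.
After q: {s0, s1, s2, s3}.
δ(s0,q) = {s1, s4}; δ(s1,q) = {s0}; δ(s2,q) = ∅; δ(s3,q) = {s0, s4}.
Union: {s0, s1, s4}.
After q: {s0, s1, s4}.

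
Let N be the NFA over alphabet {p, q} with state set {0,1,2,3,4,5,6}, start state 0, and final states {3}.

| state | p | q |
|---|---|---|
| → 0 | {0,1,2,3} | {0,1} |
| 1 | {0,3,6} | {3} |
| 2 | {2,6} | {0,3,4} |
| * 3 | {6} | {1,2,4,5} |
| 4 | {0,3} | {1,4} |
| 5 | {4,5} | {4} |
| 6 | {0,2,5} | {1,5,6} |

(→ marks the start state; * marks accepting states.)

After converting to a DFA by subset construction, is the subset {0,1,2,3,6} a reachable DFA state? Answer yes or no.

yes

Start state of the DFA: {0}.
{0} --p--> {0,1,2,3}  [new]
{0} --q--> {0,1}  [new]
{0,1,2,3} --p--> {0,1,2,3,6}  [new]
{0,1,2,3} --q--> {0,1,2,3,4,5}  [new]
{0,1} --p--> {0,1,2,3,6}  [seen]
{0,1} --q--> {0,1,3}  [new]
{0,1,2,3,6} --p--> {0,1,2,3,5,6}  [new]
{0,1,2,3,6} --q--> {0,1,2,3,4,5,6}  [new]
{0,1,2,3,4,5} --p--> {0,1,2,3,4,5,6}  [seen]
{0,1,2,3,4,5} --q--> {0,1,2,3,4,5}  [seen]
{0,1,3} --p--> {0,1,2,3,6}  [seen]
{0,1,3} --q--> {0,1,2,3,4,5}  [seen]
{0,1,2,3,5,6} --p--> {0,1,2,3,4,5,6}  [seen]
{0,1,2,3,5,6} --q--> {0,1,2,3,4,5,6}  [seen]
{0,1,2,3,4,5,6} --p--> {0,1,2,3,4,5,6}  [seen]
{0,1,2,3,4,5,6} --q--> {0,1,2,3,4,5,6}  [seen]
Reachable DFA states: {0}, {0,1,2,3}, {0,1}, {0,1,2,3,6}, {0,1,2,3,4,5}, {0,1,3}, {0,1,2,3,5,6}, {0,1,2,3,4,5,6}.
{0,1,2,3,6} is among them.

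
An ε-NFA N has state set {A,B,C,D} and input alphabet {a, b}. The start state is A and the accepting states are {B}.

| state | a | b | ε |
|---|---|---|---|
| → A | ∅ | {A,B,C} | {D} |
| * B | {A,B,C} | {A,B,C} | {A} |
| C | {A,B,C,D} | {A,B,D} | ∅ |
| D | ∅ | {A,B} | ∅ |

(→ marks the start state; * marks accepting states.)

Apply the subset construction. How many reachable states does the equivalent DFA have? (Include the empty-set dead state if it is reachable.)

3

Start state of the DFA: {A,D} (ε-closure of the NFA start).
{A,D} --a--> ∅  [new]
{A,D} --b--> {A,B,C,D}  [new]
∅ --a--> ∅  [seen]
∅ --b--> ∅  [seen]
{A,B,C,D} --a--> {A,B,C,D}  [seen]
{A,B,C,D} --b--> {A,B,C,D}  [seen]
Reachable DFA states: {A,D}, ∅, {A,B,C,D}.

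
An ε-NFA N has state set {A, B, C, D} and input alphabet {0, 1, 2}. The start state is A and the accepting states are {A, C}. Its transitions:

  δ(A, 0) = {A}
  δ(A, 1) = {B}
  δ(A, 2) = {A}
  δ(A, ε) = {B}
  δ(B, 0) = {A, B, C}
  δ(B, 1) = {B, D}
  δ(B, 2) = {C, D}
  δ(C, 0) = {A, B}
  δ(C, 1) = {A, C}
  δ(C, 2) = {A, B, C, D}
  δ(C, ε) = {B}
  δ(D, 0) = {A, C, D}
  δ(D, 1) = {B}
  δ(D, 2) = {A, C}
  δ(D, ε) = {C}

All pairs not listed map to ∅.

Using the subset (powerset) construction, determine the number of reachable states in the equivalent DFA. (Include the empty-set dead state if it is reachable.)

Start state of the DFA: {A, B} (ε-closure of the NFA start).
{A, B} --0--> {A, B, C}  [new]
{A, B} --1--> {B, C, D}  [new]
{A, B} --2--> {A, B, C, D}  [new]
{A, B, C} --0--> {A, B, C}  [seen]
{A, B, C} --1--> {A, B, C, D}  [seen]
{A, B, C} --2--> {A, B, C, D}  [seen]
{B, C, D} --0--> {A, B, C, D}  [seen]
{B, C, D} --1--> {A, B, C, D}  [seen]
{B, C, D} --2--> {A, B, C, D}  [seen]
{A, B, C, D} --0--> {A, B, C, D}  [seen]
{A, B, C, D} --1--> {A, B, C, D}  [seen]
{A, B, C, D} --2--> {A, B, C, D}  [seen]
Reachable DFA states: {A, B}, {A, B, C}, {B, C, D}, {A, B, C, D}.

4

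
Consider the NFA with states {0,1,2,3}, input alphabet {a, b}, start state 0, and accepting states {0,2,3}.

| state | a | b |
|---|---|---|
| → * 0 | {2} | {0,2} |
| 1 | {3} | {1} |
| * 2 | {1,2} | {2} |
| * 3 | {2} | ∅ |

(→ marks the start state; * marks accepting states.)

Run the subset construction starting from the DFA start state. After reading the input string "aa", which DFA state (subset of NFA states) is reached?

Start: {0}.
δ(0,a) = {2}.
Union: {2}.
After a: {2}.
δ(2,a) = {1,2}.
Union: {1,2}.
After a: {1,2}.

{1,2}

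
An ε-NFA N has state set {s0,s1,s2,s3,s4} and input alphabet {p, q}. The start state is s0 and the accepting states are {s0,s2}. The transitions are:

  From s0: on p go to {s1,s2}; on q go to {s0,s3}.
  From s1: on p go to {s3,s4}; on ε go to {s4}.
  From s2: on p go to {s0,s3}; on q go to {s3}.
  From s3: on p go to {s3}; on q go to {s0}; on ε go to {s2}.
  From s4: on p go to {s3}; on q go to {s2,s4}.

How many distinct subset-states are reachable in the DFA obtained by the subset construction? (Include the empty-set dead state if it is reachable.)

6

Start state of the DFA: {s0} (ε-closure of the NFA start).
{s0} --p--> {s1,s2,s4}  [new]
{s0} --q--> {s0,s2,s3}  [new]
{s1,s2,s4} --p--> {s0,s2,s3,s4}  [new]
{s1,s2,s4} --q--> {s2,s3,s4}  [new]
{s0,s2,s3} --p--> {s0,s1,s2,s3,s4}  [new]
{s0,s2,s3} --q--> {s0,s2,s3}  [seen]
{s0,s2,s3,s4} --p--> {s0,s1,s2,s3,s4}  [seen]
{s0,s2,s3,s4} --q--> {s0,s2,s3,s4}  [seen]
{s2,s3,s4} --p--> {s0,s2,s3}  [seen]
{s2,s3,s4} --q--> {s0,s2,s3,s4}  [seen]
{s0,s1,s2,s3,s4} --p--> {s0,s1,s2,s3,s4}  [seen]
{s0,s1,s2,s3,s4} --q--> {s0,s2,s3,s4}  [seen]
Reachable DFA states: {s0}, {s1,s2,s4}, {s0,s2,s3}, {s0,s2,s3,s4}, {s2,s3,s4}, {s0,s1,s2,s3,s4}.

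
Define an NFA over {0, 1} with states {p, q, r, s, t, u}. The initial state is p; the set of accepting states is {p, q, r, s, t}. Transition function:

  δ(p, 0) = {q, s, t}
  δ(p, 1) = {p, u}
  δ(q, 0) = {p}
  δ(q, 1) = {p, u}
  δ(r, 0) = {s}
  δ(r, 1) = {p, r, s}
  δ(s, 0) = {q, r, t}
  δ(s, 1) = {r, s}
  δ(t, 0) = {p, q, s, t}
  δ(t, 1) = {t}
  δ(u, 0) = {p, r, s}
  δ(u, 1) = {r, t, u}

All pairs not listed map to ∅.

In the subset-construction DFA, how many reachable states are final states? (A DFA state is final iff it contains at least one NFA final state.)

6

Start state of the DFA: {p}.
{p} --0--> {q, s, t}  [new]
{p} --1--> {p, u}  [new]
{q, s, t} --0--> {p, q, r, s, t}  [new]
{q, s, t} --1--> {p, r, s, t, u}  [new]
{p, u} --0--> {p, q, r, s, t}  [seen]
{p, u} --1--> {p, r, t, u}  [new]
{p, q, r, s, t} --0--> {p, q, r, s, t}  [seen]
{p, q, r, s, t} --1--> {p, r, s, t, u}  [seen]
{p, r, s, t, u} --0--> {p, q, r, s, t}  [seen]
{p, r, s, t, u} --1--> {p, r, s, t, u}  [seen]
{p, r, t, u} --0--> {p, q, r, s, t}  [seen]
{p, r, t, u} --1--> {p, r, s, t, u}  [seen]
Reachable DFA states: {p}, {q, s, t}, {p, u}, {p, q, r, s, t}, {p, r, s, t, u}, {p, r, t, u}.
Accepting DFA states (contain an NFA accepting state): {p}, {q, s, t}, {p, u}, {p, q, r, s, t}, {p, r, s, t, u}, {p, r, t, u}.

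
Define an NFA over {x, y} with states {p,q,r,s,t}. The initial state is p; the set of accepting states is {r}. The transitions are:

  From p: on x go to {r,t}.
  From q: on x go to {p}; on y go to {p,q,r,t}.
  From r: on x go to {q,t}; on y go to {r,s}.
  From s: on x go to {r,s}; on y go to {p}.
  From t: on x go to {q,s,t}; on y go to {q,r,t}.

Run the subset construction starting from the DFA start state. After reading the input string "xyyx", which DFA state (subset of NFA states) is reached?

Start: {p}.
δ(p,x) = {r,t}.
Union: {r,t}.
After x: {r,t}.
δ(r,y) = {r,s}; δ(t,y) = {q,r,t}.
Union: {q,r,s,t}.
After y: {q,r,s,t}.
δ(q,y) = {p,q,r,t}; δ(r,y) = {r,s}; δ(s,y) = {p}; δ(t,y) = {q,r,t}.
Union: {p,q,r,s,t}.
After y: {p,q,r,s,t}.
δ(p,x) = {r,t}; δ(q,x) = {p}; δ(r,x) = {q,t}; δ(s,x) = {r,s}; δ(t,x) = {q,s,t}.
Union: {p,q,r,s,t}.
After x: {p,q,r,s,t}.

{p,q,r,s,t}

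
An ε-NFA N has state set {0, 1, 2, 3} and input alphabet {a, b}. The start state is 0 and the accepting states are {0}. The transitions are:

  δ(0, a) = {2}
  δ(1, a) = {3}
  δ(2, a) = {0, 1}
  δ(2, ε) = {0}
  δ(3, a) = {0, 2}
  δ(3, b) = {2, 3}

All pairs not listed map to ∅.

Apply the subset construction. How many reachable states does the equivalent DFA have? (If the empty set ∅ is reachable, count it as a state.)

6

Start state of the DFA: {0} (ε-closure of the NFA start).
{0} --a--> {0, 2}  [new]
{0} --b--> ∅  [new]
{0, 2} --a--> {0, 1, 2}  [new]
{0, 2} --b--> ∅  [seen]
∅ --a--> ∅  [seen]
∅ --b--> ∅  [seen]
{0, 1, 2} --a--> {0, 1, 2, 3}  [new]
{0, 1, 2} --b--> ∅  [seen]
{0, 1, 2, 3} --a--> {0, 1, 2, 3}  [seen]
{0, 1, 2, 3} --b--> {0, 2, 3}  [new]
{0, 2, 3} --a--> {0, 1, 2}  [seen]
{0, 2, 3} --b--> {0, 2, 3}  [seen]
Reachable DFA states: {0}, {0, 2}, ∅, {0, 1, 2}, {0, 1, 2, 3}, {0, 2, 3}.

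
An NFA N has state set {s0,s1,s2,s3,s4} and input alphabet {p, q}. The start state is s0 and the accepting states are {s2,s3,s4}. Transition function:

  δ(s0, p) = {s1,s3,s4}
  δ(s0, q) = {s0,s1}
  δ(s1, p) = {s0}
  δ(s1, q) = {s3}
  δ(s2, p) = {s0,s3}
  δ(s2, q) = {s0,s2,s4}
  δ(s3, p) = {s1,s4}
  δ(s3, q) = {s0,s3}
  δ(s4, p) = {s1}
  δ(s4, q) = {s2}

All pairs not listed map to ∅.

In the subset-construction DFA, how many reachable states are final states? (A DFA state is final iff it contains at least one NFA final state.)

Start state of the DFA: {s0}.
{s0} --p--> {s1,s3,s4}  [new]
{s0} --q--> {s0,s1}  [new]
{s1,s3,s4} --p--> {s0,s1,s4}  [new]
{s1,s3,s4} --q--> {s0,s2,s3}  [new]
{s0,s1} --p--> {s0,s1,s3,s4}  [new]
{s0,s1} --q--> {s0,s1,s3}  [new]
{s0,s1,s4} --p--> {s0,s1,s3,s4}  [seen]
{s0,s1,s4} --q--> {s0,s1,s2,s3}  [new]
{s0,s2,s3} --p--> {s0,s1,s3,s4}  [seen]
{s0,s2,s3} --q--> {s0,s1,s2,s3,s4}  [new]
{s0,s1,s3,s4} --p--> {s0,s1,s3,s4}  [seen]
{s0,s1,s3,s4} --q--> {s0,s1,s2,s3}  [seen]
{s0,s1,s3} --p--> {s0,s1,s3,s4}  [seen]
{s0,s1,s3} --q--> {s0,s1,s3}  [seen]
{s0,s1,s2,s3} --p--> {s0,s1,s3,s4}  [seen]
{s0,s1,s2,s3} --q--> {s0,s1,s2,s3,s4}  [seen]
{s0,s1,s2,s3,s4} --p--> {s0,s1,s3,s4}  [seen]
{s0,s1,s2,s3,s4} --q--> {s0,s1,s2,s3,s4}  [seen]
Reachable DFA states: {s0}, {s1,s3,s4}, {s0,s1}, {s0,s1,s4}, {s0,s2,s3}, {s0,s1,s3,s4}, {s0,s1,s3}, {s0,s1,s2,s3}, {s0,s1,s2,s3,s4}.
Accepting DFA states (contain an NFA accepting state): {s1,s3,s4}, {s0,s1,s4}, {s0,s2,s3}, {s0,s1,s3,s4}, {s0,s1,s3}, {s0,s1,s2,s3}, {s0,s1,s2,s3,s4}.

7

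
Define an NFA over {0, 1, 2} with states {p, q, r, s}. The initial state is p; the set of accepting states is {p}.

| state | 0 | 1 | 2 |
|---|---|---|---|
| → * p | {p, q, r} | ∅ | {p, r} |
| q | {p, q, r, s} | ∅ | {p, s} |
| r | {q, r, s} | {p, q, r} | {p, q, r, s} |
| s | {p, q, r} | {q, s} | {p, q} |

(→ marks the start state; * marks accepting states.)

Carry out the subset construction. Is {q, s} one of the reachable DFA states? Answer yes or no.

no

Start state of the DFA: {p}.
{p} --0--> {p, q, r}  [new]
{p} --1--> ∅  [new]
{p} --2--> {p, r}  [new]
{p, q, r} --0--> {p, q, r, s}  [new]
{p, q, r} --1--> {p, q, r}  [seen]
{p, q, r} --2--> {p, q, r, s}  [seen]
∅ --0--> ∅  [seen]
∅ --1--> ∅  [seen]
∅ --2--> ∅  [seen]
{p, r} --0--> {p, q, r, s}  [seen]
{p, r} --1--> {p, q, r}  [seen]
{p, r} --2--> {p, q, r, s}  [seen]
{p, q, r, s} --0--> {p, q, r, s}  [seen]
{p, q, r, s} --1--> {p, q, r, s}  [seen]
{p, q, r, s} --2--> {p, q, r, s}  [seen]
Reachable DFA states: {p}, {p, q, r}, ∅, {p, r}, {p, q, r, s}.
{q, s} is not among them.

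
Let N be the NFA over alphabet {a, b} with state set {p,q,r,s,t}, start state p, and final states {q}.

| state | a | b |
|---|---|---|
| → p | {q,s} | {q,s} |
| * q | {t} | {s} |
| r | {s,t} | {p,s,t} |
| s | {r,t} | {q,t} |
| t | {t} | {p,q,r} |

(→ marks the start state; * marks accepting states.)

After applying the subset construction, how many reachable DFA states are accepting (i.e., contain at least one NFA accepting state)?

5

Start state of the DFA: {p}.
{p} --a--> {q,s}  [new]
{p} --b--> {q,s}  [seen]
{q,s} --a--> {r,t}  [new]
{q,s} --b--> {q,s,t}  [new]
{r,t} --a--> {s,t}  [new]
{r,t} --b--> {p,q,r,s,t}  [new]
{q,s,t} --a--> {r,t}  [seen]
{q,s,t} --b--> {p,q,r,s,t}  [seen]
{s,t} --a--> {r,t}  [seen]
{s,t} --b--> {p,q,r,t}  [new]
{p,q,r,s,t} --a--> {q,r,s,t}  [new]
{p,q,r,s,t} --b--> {p,q,r,s,t}  [seen]
{p,q,r,t} --a--> {q,s,t}  [seen]
{p,q,r,t} --b--> {p,q,r,s,t}  [seen]
{q,r,s,t} --a--> {r,s,t}  [new]
{q,r,s,t} --b--> {p,q,r,s,t}  [seen]
{r,s,t} --a--> {r,s,t}  [seen]
{r,s,t} --b--> {p,q,r,s,t}  [seen]
Reachable DFA states: {p}, {q,s}, {r,t}, {q,s,t}, {s,t}, {p,q,r,s,t}, {p,q,r,t}, {q,r,s,t}, {r,s,t}.
Accepting DFA states (contain an NFA accepting state): {q,s}, {q,s,t}, {p,q,r,s,t}, {p,q,r,t}, {q,r,s,t}.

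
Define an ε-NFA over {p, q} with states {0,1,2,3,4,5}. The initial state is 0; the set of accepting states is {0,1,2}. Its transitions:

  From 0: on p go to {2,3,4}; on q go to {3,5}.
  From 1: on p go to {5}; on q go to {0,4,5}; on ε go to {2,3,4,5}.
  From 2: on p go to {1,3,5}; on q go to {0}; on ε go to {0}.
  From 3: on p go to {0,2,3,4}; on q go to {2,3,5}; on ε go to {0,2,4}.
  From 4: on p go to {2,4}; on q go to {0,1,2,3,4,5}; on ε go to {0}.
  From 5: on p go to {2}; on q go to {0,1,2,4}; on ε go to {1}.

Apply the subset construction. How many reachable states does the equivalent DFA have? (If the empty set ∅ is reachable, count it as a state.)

3

Start state of the DFA: {0} (ε-closure of the NFA start).
{0} --p--> {0,2,3,4}  [new]
{0} --q--> {0,1,2,3,4,5}  [new]
{0,2,3,4} --p--> {0,1,2,3,4,5}  [seen]
{0,2,3,4} --q--> {0,1,2,3,4,5}  [seen]
{0,1,2,3,4,5} --p--> {0,1,2,3,4,5}  [seen]
{0,1,2,3,4,5} --q--> {0,1,2,3,4,5}  [seen]
Reachable DFA states: {0}, {0,2,3,4}, {0,1,2,3,4,5}.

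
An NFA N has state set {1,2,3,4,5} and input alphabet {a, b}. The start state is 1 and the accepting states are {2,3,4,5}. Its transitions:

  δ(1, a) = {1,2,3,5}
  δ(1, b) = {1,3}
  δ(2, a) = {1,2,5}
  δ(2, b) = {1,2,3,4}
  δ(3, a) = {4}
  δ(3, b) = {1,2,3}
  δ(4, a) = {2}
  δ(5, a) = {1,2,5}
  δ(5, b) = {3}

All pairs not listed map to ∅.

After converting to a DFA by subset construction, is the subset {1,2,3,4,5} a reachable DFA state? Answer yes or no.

Start state of the DFA: {1}.
{1} --a--> {1,2,3,5}  [new]
{1} --b--> {1,3}  [new]
{1,2,3,5} --a--> {1,2,3,4,5}  [new]
{1,2,3,5} --b--> {1,2,3,4}  [new]
{1,3} --a--> {1,2,3,4,5}  [seen]
{1,3} --b--> {1,2,3}  [new]
{1,2,3,4,5} --a--> {1,2,3,4,5}  [seen]
{1,2,3,4,5} --b--> {1,2,3,4}  [seen]
{1,2,3,4} --a--> {1,2,3,4,5}  [seen]
{1,2,3,4} --b--> {1,2,3,4}  [seen]
{1,2,3} --a--> {1,2,3,4,5}  [seen]
{1,2,3} --b--> {1,2,3,4}  [seen]
Reachable DFA states: {1}, {1,2,3,5}, {1,3}, {1,2,3,4,5}, {1,2,3,4}, {1,2,3}.
{1,2,3,4,5} is among them.

yes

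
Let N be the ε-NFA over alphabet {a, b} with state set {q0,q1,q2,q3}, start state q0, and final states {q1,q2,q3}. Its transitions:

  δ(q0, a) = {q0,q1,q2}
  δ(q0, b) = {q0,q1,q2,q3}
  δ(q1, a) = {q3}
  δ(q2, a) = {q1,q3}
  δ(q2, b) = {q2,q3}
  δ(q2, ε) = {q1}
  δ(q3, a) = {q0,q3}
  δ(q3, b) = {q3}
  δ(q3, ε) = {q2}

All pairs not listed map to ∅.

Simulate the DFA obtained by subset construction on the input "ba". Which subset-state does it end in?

Start: {q0}.
δ(q0,b) = {q0,q1,q2,q3}.
Union: {q0,q1,q2,q3}.
After b: {q0,q1,q2,q3}.
δ(q0,a) = {q0,q1,q2}; δ(q1,a) = {q3}; δ(q2,a) = {q1,q3}; δ(q3,a) = {q0,q3}.
Union: {q0,q1,q2,q3}.
After a: {q0,q1,q2,q3}.

{q0,q1,q2,q3}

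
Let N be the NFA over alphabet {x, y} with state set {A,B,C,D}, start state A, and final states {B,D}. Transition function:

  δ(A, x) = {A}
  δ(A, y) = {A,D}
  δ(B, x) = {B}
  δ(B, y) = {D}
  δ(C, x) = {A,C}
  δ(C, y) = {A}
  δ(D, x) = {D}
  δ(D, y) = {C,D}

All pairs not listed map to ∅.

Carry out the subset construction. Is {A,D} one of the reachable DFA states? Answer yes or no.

Start state of the DFA: {A}.
{A} --x--> {A}  [seen]
{A} --y--> {A,D}  [new]
{A,D} --x--> {A,D}  [seen]
{A,D} --y--> {A,C,D}  [new]
{A,C,D} --x--> {A,C,D}  [seen]
{A,C,D} --y--> {A,C,D}  [seen]
Reachable DFA states: {A}, {A,D}, {A,C,D}.
{A,D} is among them.

yes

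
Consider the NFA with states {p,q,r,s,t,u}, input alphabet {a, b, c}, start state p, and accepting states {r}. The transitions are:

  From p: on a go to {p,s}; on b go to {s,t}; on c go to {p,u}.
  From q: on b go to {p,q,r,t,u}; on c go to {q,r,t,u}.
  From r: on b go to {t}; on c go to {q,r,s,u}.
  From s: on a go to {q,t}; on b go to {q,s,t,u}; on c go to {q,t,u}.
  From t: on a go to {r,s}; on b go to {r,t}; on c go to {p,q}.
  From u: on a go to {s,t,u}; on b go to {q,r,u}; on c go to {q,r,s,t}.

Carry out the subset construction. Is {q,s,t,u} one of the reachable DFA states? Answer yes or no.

Start state of the DFA: {p}.
{p} --a--> {p,s}  [new]
{p} --b--> {s,t}  [new]
{p} --c--> {p,u}  [new]
{p,s} --a--> {p,q,s,t}  [new]
{p,s} --b--> {q,s,t,u}  [new]
{p,s} --c--> {p,q,t,u}  [new]
{s,t} --a--> {q,r,s,t}  [new]
{s,t} --b--> {q,r,s,t,u}  [new]
{s,t} --c--> {p,q,t,u}  [seen]
{p,u} --a--> {p,s,t,u}  [new]
{p,u} --b--> {q,r,s,t,u}  [seen]
{p,u} --c--> {p,q,r,s,t,u}  [new]
{p,q,s,t} --a--> {p,q,r,s,t}  [new]
{p,q,s,t} --b--> {p,q,r,s,t,u}  [seen]
{p,q,s,t} --c--> {p,q,r,t,u}  [new]
{q,s,t,u} --a--> {q,r,s,t,u}  [seen]
{q,s,t,u} --b--> {p,q,r,s,t,u}  [seen]
{q,s,t,u} --c--> {p,q,r,s,t,u}  [seen]
{p,q,t,u} --a--> {p,r,s,t,u}  [new]
{p,q,t,u} --b--> {p,q,r,s,t,u}  [seen]
{p,q,t,u} --c--> {p,q,r,s,t,u}  [seen]
{q,r,s,t} --a--> {q,r,s,t}  [seen]
{q,r,s,t} --b--> {p,q,r,s,t,u}  [seen]
{q,r,s,t} --c--> {p,q,r,s,t,u}  [seen]
{q,r,s,t,u} --a--> {q,r,s,t,u}  [seen]
{q,r,s,t,u} --b--> {p,q,r,s,t,u}  [seen]
{q,r,s,t,u} --c--> {p,q,r,s,t,u}  [seen]
{p,s,t,u} --a--> {p,q,r,s,t,u}  [seen]
{p,s,t,u} --b--> {q,r,s,t,u}  [seen]
{p,s,t,u} --c--> {p,q,r,s,t,u}  [seen]
{p,q,r,s,t,u} --a--> {p,q,r,s,t,u}  [seen]
{p,q,r,s,t,u} --b--> {p,q,r,s,t,u}  [seen]
{p,q,r,s,t,u} --c--> {p,q,r,s,t,u}  [seen]
{p,q,r,s,t} --a--> {p,q,r,s,t}  [seen]
{p,q,r,s,t} --b--> {p,q,r,s,t,u}  [seen]
{p,q,r,s,t} --c--> {p,q,r,s,t,u}  [seen]
{p,q,r,t,u} --a--> {p,r,s,t,u}  [seen]
{p,q,r,t,u} --b--> {p,q,r,s,t,u}  [seen]
{p,q,r,t,u} --c--> {p,q,r,s,t,u}  [seen]
{p,r,s,t,u} --a--> {p,q,r,s,t,u}  [seen]
{p,r,s,t,u} --b--> {q,r,s,t,u}  [seen]
{p,r,s,t,u} --c--> {p,q,r,s,t,u}  [seen]
Reachable DFA states: {p}, {p,s}, {s,t}, {p,u}, {p,q,s,t}, {q,s,t,u}, {p,q,t,u}, {q,r,s,t}, {q,r,s,t,u}, {p,s,t,u}, {p,q,r,s,t,u}, {p,q,r,s,t}, {p,q,r,t,u}, {p,r,s,t,u}.
{q,s,t,u} is among them.

yes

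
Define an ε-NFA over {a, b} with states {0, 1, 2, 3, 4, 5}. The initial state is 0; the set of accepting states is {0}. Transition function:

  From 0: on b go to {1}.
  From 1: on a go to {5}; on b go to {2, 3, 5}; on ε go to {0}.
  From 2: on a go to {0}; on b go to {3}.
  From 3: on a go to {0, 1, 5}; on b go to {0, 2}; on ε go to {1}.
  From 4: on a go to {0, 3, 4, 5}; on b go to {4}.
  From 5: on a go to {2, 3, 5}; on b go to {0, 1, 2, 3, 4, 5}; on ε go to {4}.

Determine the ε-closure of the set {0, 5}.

{0, 4, 5}

Begin with {0, 5}.
5 →ε {4}; add 4.
ε-closure = {0, 4, 5}.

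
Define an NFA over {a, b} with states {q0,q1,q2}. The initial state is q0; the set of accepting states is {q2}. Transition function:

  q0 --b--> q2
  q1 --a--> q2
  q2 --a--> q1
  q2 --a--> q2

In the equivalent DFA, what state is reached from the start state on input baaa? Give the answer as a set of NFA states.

{q1,q2}

Start: {q0}.
δ(q0,b) = {q2}.
Union: {q2}.
After b: {q2}.
δ(q2,a) = {q1,q2}.
Union: {q1,q2}.
After a: {q1,q2}.
δ(q1,a) = {q2}; δ(q2,a) = {q1,q2}.
Union: {q1,q2}.
After a: {q1,q2}.
δ(q1,a) = {q2}; δ(q2,a) = {q1,q2}.
Union: {q1,q2}.
After a: {q1,q2}.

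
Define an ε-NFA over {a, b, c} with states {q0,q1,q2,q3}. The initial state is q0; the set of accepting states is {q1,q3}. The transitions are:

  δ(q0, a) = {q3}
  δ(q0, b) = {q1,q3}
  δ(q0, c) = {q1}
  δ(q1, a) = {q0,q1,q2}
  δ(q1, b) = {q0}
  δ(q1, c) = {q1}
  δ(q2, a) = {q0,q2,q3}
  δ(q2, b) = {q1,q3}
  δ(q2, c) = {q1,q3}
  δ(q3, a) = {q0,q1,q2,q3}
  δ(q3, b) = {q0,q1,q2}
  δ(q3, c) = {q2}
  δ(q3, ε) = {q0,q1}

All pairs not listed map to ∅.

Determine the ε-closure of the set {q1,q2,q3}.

Begin with {q1,q2,q3}.
q3 →ε {q0,q1}; add q0.
ε-closure = {q0,q1,q2,q3}.

{q0,q1,q2,q3}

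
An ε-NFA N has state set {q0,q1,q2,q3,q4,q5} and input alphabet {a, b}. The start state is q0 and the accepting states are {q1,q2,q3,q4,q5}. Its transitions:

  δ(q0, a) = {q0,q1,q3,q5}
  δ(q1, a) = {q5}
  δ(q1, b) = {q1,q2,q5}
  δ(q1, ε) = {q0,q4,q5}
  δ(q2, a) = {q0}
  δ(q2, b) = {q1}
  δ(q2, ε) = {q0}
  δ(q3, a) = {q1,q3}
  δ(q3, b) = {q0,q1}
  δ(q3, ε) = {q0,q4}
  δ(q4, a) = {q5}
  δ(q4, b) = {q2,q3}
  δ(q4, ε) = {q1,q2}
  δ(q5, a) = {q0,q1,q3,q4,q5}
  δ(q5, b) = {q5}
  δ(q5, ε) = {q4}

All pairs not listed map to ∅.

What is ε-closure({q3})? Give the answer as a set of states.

{q0,q1,q2,q3,q4,q5}

Begin with {q3}.
q3 →ε {q0,q4}; add q0, q4.
q4 →ε {q1,q2}; add q1, q2.
q1 →ε {q0,q4,q5}; add q5.
ε-closure = {q0,q1,q2,q3,q4,q5}.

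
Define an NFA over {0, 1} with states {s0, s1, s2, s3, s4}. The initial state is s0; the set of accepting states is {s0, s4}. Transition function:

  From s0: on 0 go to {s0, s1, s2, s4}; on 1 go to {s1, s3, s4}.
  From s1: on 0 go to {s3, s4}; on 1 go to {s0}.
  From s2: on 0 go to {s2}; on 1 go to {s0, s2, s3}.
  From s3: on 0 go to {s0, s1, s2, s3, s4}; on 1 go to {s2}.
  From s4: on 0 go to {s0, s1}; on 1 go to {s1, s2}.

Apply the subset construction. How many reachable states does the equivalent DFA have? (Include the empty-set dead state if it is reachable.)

Start state of the DFA: {s0}.
{s0} --0--> {s0, s1, s2, s4}  [new]
{s0} --1--> {s1, s3, s4}  [new]
{s0, s1, s2, s4} --0--> {s0, s1, s2, s3, s4}  [new]
{s0, s1, s2, s4} --1--> {s0, s1, s2, s3, s4}  [seen]
{s1, s3, s4} --0--> {s0, s1, s2, s3, s4}  [seen]
{s1, s3, s4} --1--> {s0, s1, s2}  [new]
{s0, s1, s2, s3, s4} --0--> {s0, s1, s2, s3, s4}  [seen]
{s0, s1, s2, s3, s4} --1--> {s0, s1, s2, s3, s4}  [seen]
{s0, s1, s2} --0--> {s0, s1, s2, s3, s4}  [seen]
{s0, s1, s2} --1--> {s0, s1, s2, s3, s4}  [seen]
Reachable DFA states: {s0}, {s0, s1, s2, s4}, {s1, s3, s4}, {s0, s1, s2, s3, s4}, {s0, s1, s2}.

5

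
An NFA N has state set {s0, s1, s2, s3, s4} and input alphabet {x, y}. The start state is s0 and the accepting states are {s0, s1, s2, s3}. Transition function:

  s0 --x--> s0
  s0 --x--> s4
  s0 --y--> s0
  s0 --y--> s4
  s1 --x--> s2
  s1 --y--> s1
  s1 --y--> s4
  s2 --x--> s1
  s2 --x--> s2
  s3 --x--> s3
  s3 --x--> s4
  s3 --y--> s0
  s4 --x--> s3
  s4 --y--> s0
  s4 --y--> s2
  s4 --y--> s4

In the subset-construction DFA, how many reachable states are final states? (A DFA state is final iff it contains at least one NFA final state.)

Start state of the DFA: {s0}.
{s0} --x--> {s0, s4}  [new]
{s0} --y--> {s0, s4}  [seen]
{s0, s4} --x--> {s0, s3, s4}  [new]
{s0, s4} --y--> {s0, s2, s4}  [new]
{s0, s3, s4} --x--> {s0, s3, s4}  [seen]
{s0, s3, s4} --y--> {s0, s2, s4}  [seen]
{s0, s2, s4} --x--> {s0, s1, s2, s3, s4}  [new]
{s0, s2, s4} --y--> {s0, s2, s4}  [seen]
{s0, s1, s2, s3, s4} --x--> {s0, s1, s2, s3, s4}  [seen]
{s0, s1, s2, s3, s4} --y--> {s0, s1, s2, s4}  [new]
{s0, s1, s2, s4} --x--> {s0, s1, s2, s3, s4}  [seen]
{s0, s1, s2, s4} --y--> {s0, s1, s2, s4}  [seen]
Reachable DFA states: {s0}, {s0, s4}, {s0, s3, s4}, {s0, s2, s4}, {s0, s1, s2, s3, s4}, {s0, s1, s2, s4}.
Accepting DFA states (contain an NFA accepting state): {s0}, {s0, s4}, {s0, s3, s4}, {s0, s2, s4}, {s0, s1, s2, s3, s4}, {s0, s1, s2, s4}.

6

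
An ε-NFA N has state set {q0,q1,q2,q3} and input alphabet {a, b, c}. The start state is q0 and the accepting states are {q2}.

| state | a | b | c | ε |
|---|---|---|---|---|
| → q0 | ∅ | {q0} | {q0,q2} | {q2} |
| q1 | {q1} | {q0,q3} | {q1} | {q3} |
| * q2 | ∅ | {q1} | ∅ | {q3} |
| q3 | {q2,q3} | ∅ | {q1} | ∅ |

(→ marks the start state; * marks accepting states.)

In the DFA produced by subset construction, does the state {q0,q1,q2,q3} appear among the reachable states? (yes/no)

Start state of the DFA: {q0,q2,q3} (ε-closure of the NFA start).
{q0,q2,q3} --a--> {q2,q3}  [new]
{q0,q2,q3} --b--> {q0,q1,q2,q3}  [new]
{q0,q2,q3} --c--> {q0,q1,q2,q3}  [seen]
{q2,q3} --a--> {q2,q3}  [seen]
{q2,q3} --b--> {q1,q3}  [new]
{q2,q3} --c--> {q1,q3}  [seen]
{q0,q1,q2,q3} --a--> {q1,q2,q3}  [new]
{q0,q1,q2,q3} --b--> {q0,q1,q2,q3}  [seen]
{q0,q1,q2,q3} --c--> {q0,q1,q2,q3}  [seen]
{q1,q3} --a--> {q1,q2,q3}  [seen]
{q1,q3} --b--> {q0,q2,q3}  [seen]
{q1,q3} --c--> {q1,q3}  [seen]
{q1,q2,q3} --a--> {q1,q2,q3}  [seen]
{q1,q2,q3} --b--> {q0,q1,q2,q3}  [seen]
{q1,q2,q3} --c--> {q1,q3}  [seen]
Reachable DFA states: {q0,q2,q3}, {q2,q3}, {q0,q1,q2,q3}, {q1,q3}, {q1,q2,q3}.
{q0,q1,q2,q3} is among them.

yes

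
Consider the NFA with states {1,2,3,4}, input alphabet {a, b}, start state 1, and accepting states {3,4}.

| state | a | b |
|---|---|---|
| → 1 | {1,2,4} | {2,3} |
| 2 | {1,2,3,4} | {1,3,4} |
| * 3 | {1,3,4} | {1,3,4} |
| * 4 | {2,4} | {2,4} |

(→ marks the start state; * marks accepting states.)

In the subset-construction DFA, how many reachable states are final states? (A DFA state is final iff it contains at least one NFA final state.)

Start state of the DFA: {1}.
{1} --a--> {1,2,4}  [new]
{1} --b--> {2,3}  [new]
{1,2,4} --a--> {1,2,3,4}  [new]
{1,2,4} --b--> {1,2,3,4}  [seen]
{2,3} --a--> {1,2,3,4}  [seen]
{2,3} --b--> {1,3,4}  [new]
{1,2,3,4} --a--> {1,2,3,4}  [seen]
{1,2,3,4} --b--> {1,2,3,4}  [seen]
{1,3,4} --a--> {1,2,3,4}  [seen]
{1,3,4} --b--> {1,2,3,4}  [seen]
Reachable DFA states: {1}, {1,2,4}, {2,3}, {1,2,3,4}, {1,3,4}.
Accepting DFA states (contain an NFA accepting state): {1,2,4}, {2,3}, {1,2,3,4}, {1,3,4}.

4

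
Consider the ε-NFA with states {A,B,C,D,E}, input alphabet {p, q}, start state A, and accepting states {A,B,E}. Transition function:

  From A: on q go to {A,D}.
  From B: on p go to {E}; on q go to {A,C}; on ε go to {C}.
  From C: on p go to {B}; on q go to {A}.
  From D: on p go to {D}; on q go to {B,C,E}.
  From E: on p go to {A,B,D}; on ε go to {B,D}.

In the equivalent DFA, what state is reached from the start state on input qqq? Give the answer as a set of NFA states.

Start: {A}.
δ(A,q) = {A,D}.
Union: {A,D}.
After q: {A,D}.
δ(A,q) = {A,D}; δ(D,q) = {B,C,E}.
Union: {A,B,C,D,E}.
After q: {A,B,C,D,E}.
δ(A,q) = {A,D}; δ(B,q) = {A,C}; δ(C,q) = {A}; δ(D,q) = {B,C,E}; δ(E,q) = ∅.
Union: {A,B,C,D,E}.
After q: {A,B,C,D,E}.

{A,B,C,D,E}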